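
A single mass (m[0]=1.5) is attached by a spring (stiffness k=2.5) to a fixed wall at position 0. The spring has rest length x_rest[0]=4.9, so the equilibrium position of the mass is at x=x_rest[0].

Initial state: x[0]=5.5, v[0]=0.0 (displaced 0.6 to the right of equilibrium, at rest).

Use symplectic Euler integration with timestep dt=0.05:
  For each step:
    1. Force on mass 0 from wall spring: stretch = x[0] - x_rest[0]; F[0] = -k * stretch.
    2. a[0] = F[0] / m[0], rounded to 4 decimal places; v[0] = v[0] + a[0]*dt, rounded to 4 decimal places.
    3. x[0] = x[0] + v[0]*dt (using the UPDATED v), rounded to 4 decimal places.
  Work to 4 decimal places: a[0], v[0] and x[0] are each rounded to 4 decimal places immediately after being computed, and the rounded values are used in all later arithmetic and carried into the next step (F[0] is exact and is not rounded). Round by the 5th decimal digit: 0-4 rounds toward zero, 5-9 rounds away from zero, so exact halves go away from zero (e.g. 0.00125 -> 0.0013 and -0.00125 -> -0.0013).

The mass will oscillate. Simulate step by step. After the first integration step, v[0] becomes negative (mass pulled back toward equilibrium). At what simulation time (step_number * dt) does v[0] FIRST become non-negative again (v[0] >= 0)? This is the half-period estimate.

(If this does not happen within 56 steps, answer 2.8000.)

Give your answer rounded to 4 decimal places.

Answer: 2.4500

Derivation:
Step 0: x=[5.5000] v=[0.0000]
Step 1: x=[5.4975] v=[-0.0500]
Step 2: x=[5.4925] v=[-0.0998]
Step 3: x=[5.4850] v=[-0.1492]
Step 4: x=[5.4751] v=[-0.1980]
Step 5: x=[5.4628] v=[-0.2459]
Step 6: x=[5.4482] v=[-0.2928]
Step 7: x=[5.4313] v=[-0.3385]
Step 8: x=[5.4122] v=[-0.3828]
Step 9: x=[5.3909] v=[-0.4255]
Step 10: x=[5.3676] v=[-0.4664]
Step 11: x=[5.3423] v=[-0.5054]
Step 12: x=[5.3152] v=[-0.5423]
Step 13: x=[5.2864] v=[-0.5769]
Step 14: x=[5.2559] v=[-0.6091]
Step 15: x=[5.2240] v=[-0.6388]
Step 16: x=[5.1907] v=[-0.6658]
Step 17: x=[5.1562] v=[-0.6900]
Step 18: x=[5.1206] v=[-0.7114]
Step 19: x=[5.0841] v=[-0.7298]
Step 20: x=[5.0468] v=[-0.7451]
Step 21: x=[5.0089] v=[-0.7573]
Step 22: x=[4.9706] v=[-0.7664]
Step 23: x=[4.9320] v=[-0.7723]
Step 24: x=[4.8933] v=[-0.7750]
Step 25: x=[4.8546] v=[-0.7744]
Step 26: x=[4.8161] v=[-0.7706]
Step 27: x=[4.7779] v=[-0.7636]
Step 28: x=[4.7402] v=[-0.7534]
Step 29: x=[4.7032] v=[-0.7401]
Step 30: x=[4.6670] v=[-0.7237]
Step 31: x=[4.6318] v=[-0.7043]
Step 32: x=[4.5977] v=[-0.6820]
Step 33: x=[4.5649] v=[-0.6568]
Step 34: x=[4.5335] v=[-0.6289]
Step 35: x=[4.5036] v=[-0.5984]
Step 36: x=[4.4753] v=[-0.5654]
Step 37: x=[4.4488] v=[-0.5300]
Step 38: x=[4.4242] v=[-0.4924]
Step 39: x=[4.4016] v=[-0.4528]
Step 40: x=[4.3810] v=[-0.4113]
Step 41: x=[4.3626] v=[-0.3681]
Step 42: x=[4.3464] v=[-0.3233]
Step 43: x=[4.3325] v=[-0.2772]
Step 44: x=[4.3210] v=[-0.2299]
Step 45: x=[4.3119] v=[-0.1817]
Step 46: x=[4.3053] v=[-0.1327]
Step 47: x=[4.3011] v=[-0.0831]
Step 48: x=[4.2994] v=[-0.0332]
Step 49: x=[4.3002] v=[0.0169]
First v>=0 after going negative at step 49, time=2.4500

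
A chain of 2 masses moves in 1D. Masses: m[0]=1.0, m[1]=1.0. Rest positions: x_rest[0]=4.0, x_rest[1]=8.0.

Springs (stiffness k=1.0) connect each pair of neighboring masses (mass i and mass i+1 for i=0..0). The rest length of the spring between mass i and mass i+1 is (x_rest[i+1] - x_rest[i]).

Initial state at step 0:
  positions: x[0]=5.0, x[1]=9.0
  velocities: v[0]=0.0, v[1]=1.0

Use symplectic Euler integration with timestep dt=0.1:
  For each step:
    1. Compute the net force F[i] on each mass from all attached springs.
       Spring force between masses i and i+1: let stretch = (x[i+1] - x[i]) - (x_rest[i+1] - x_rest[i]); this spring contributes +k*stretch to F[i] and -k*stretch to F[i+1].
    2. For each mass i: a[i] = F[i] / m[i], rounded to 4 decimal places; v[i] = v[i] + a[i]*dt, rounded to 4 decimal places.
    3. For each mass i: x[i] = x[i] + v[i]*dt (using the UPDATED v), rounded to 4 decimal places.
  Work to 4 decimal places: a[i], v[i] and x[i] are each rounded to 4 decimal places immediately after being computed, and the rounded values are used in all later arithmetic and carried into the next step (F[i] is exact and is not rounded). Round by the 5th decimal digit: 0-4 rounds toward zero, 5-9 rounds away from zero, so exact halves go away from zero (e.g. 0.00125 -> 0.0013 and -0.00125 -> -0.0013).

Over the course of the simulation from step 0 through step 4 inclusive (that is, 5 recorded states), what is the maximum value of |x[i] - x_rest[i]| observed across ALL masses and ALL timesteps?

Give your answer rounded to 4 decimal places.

Answer: 1.3901

Derivation:
Step 0: x=[5.0000 9.0000] v=[0.0000 1.0000]
Step 1: x=[5.0000 9.1000] v=[0.0000 1.0000]
Step 2: x=[5.0010 9.1990] v=[0.0100 0.9900]
Step 3: x=[5.0040 9.2960] v=[0.0298 0.9702]
Step 4: x=[5.0099 9.3901] v=[0.0590 0.9410]
Max displacement = 1.3901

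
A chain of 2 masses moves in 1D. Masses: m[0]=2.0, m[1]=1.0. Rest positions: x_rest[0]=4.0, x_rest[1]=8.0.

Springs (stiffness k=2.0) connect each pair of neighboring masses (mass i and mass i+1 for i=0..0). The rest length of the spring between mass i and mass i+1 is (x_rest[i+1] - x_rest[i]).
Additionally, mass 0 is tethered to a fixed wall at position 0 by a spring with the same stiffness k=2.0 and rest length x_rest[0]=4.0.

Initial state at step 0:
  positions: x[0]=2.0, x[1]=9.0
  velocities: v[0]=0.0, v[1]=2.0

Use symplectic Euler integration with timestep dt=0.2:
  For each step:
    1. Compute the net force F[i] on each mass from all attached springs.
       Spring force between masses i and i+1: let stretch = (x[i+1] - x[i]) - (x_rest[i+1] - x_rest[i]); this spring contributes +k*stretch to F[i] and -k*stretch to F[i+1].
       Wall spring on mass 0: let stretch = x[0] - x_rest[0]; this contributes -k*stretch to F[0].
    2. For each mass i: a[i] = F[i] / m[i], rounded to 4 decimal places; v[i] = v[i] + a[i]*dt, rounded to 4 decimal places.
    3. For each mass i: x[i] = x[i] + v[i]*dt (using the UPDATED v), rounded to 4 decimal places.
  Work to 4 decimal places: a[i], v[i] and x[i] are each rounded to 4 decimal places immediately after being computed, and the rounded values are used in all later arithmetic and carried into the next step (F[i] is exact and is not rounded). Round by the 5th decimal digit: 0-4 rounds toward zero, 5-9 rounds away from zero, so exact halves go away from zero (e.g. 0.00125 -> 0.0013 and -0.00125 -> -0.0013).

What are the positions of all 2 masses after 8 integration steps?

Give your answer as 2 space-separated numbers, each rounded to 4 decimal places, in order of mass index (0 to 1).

Answer: 6.0119 7.1348

Derivation:
Step 0: x=[2.0000 9.0000] v=[0.0000 2.0000]
Step 1: x=[2.2000 9.1600] v=[1.0000 0.8000]
Step 2: x=[2.5904 9.0832] v=[1.9520 -0.3840]
Step 3: x=[3.1369 8.8070] v=[2.7325 -1.3811]
Step 4: x=[3.7847 8.3972] v=[3.2391 -2.0491]
Step 5: x=[4.4656 7.9384] v=[3.4047 -2.2941]
Step 6: x=[5.1068 7.5218] v=[3.2061 -2.0832]
Step 7: x=[5.6403 7.2320] v=[2.6677 -1.4492]
Step 8: x=[6.0119 7.1348] v=[1.8580 -0.4859]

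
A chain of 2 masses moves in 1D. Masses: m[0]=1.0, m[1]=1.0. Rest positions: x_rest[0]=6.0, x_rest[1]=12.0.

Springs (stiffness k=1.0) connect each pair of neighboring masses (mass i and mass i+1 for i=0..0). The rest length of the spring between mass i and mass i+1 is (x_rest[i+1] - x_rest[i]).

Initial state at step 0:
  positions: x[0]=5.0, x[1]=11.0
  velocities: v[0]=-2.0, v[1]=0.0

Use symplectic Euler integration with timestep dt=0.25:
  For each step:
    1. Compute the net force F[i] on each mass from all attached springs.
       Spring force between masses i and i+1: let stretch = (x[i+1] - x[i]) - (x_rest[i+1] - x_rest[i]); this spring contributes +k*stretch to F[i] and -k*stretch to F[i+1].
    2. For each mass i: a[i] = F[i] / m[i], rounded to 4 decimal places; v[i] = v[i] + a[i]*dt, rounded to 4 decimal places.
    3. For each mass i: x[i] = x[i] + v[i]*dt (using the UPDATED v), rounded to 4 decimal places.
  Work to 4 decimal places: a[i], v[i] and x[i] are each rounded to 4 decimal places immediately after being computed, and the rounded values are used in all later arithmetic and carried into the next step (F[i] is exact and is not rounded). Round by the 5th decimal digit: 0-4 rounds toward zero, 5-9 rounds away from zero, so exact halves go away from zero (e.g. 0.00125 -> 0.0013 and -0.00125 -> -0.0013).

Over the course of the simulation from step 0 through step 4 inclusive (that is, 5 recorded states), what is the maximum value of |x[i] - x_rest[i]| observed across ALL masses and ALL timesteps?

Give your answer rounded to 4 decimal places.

Step 0: x=[5.0000 11.0000] v=[-2.0000 0.0000]
Step 1: x=[4.5000 11.0000] v=[-2.0000 0.0000]
Step 2: x=[4.0313 10.9688] v=[-1.8750 -0.1250]
Step 3: x=[3.6212 10.8790] v=[-1.6406 -0.3594]
Step 4: x=[3.2897 10.7105] v=[-1.3262 -0.6739]
Max displacement = 2.7103

Answer: 2.7103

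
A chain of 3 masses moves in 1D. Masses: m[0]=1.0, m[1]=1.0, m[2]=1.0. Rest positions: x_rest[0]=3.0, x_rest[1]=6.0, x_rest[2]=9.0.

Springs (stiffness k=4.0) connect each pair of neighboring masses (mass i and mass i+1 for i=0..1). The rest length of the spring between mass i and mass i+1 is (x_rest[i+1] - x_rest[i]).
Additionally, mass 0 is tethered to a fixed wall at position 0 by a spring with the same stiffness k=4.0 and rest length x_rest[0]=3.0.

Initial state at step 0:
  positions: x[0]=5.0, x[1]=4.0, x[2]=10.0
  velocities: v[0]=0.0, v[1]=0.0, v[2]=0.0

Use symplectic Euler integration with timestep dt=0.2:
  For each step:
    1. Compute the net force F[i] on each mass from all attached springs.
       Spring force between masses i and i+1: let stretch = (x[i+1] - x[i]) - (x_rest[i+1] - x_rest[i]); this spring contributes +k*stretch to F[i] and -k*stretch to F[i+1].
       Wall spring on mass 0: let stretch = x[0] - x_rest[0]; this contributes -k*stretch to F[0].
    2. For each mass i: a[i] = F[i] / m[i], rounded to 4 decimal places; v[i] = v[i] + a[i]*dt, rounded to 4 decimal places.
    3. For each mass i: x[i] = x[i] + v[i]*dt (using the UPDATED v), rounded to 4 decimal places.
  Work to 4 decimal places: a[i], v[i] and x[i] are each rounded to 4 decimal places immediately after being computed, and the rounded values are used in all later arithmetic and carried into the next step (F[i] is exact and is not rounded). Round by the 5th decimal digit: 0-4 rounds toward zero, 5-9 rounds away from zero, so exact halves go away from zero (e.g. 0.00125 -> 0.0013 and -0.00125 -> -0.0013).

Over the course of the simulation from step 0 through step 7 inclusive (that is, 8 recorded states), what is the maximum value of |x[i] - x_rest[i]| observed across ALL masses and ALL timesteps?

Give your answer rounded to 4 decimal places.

Step 0: x=[5.0000 4.0000 10.0000] v=[0.0000 0.0000 0.0000]
Step 1: x=[4.0400 5.1200 9.5200] v=[-4.8000 5.6000 -2.4000]
Step 2: x=[2.6064 6.7712 8.8160] v=[-7.1680 8.2560 -3.5200]
Step 3: x=[1.4221 8.0832 8.2648] v=[-5.9213 6.5600 -2.7558]
Step 4: x=[1.0761 8.3585 8.1646] v=[-1.7301 1.3764 -0.5011]
Step 5: x=[1.7231 7.4376 8.5754] v=[3.2349 -4.6046 2.0540]
Step 6: x=[3.0087 5.7844 9.2842] v=[6.4280 -8.2660 3.5438]
Step 7: x=[4.2570 4.2471 9.9130] v=[6.2416 -7.6867 3.1440]
Max displacement = 2.3585

Answer: 2.3585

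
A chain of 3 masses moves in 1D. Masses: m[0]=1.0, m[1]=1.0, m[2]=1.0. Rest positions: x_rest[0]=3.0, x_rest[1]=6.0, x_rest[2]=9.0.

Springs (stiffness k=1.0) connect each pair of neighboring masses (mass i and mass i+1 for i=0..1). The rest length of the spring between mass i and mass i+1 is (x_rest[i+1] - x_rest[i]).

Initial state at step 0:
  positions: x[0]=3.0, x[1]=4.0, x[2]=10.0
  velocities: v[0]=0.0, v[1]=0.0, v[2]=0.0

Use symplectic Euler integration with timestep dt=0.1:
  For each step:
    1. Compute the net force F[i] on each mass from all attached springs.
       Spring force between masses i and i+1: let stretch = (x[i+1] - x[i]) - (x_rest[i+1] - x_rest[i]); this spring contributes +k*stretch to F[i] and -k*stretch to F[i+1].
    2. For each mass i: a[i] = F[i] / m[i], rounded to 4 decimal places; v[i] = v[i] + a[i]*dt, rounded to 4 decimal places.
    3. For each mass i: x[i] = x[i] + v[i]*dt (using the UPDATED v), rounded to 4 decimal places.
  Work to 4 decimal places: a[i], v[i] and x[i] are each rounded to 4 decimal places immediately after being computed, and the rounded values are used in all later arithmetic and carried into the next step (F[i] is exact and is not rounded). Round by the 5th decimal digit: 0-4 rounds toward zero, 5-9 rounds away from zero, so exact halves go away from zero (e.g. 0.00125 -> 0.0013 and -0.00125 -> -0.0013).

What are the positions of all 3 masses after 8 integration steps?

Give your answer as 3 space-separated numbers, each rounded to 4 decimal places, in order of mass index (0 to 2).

Step 0: x=[3.0000 4.0000 10.0000] v=[0.0000 0.0000 0.0000]
Step 1: x=[2.9800 4.0500 9.9700] v=[-0.2000 0.5000 -0.3000]
Step 2: x=[2.9407 4.1485 9.9108] v=[-0.3930 0.9850 -0.5920]
Step 3: x=[2.8835 4.2926 9.8240] v=[-0.5722 1.4405 -0.8682]
Step 4: x=[2.8104 4.4779 9.7119] v=[-0.7313 1.8527 -1.1213]
Step 5: x=[2.7239 4.6988 9.5774] v=[-0.8646 2.2094 -1.3447]
Step 6: x=[2.6272 4.9488 9.4241] v=[-0.9671 2.4998 -1.5326]
Step 7: x=[2.5237 5.2203 9.2561] v=[-1.0349 2.7152 -1.6801]
Step 8: x=[2.4172 5.5052 9.0777] v=[-1.0652 2.8491 -1.7837]

Answer: 2.4172 5.5052 9.0777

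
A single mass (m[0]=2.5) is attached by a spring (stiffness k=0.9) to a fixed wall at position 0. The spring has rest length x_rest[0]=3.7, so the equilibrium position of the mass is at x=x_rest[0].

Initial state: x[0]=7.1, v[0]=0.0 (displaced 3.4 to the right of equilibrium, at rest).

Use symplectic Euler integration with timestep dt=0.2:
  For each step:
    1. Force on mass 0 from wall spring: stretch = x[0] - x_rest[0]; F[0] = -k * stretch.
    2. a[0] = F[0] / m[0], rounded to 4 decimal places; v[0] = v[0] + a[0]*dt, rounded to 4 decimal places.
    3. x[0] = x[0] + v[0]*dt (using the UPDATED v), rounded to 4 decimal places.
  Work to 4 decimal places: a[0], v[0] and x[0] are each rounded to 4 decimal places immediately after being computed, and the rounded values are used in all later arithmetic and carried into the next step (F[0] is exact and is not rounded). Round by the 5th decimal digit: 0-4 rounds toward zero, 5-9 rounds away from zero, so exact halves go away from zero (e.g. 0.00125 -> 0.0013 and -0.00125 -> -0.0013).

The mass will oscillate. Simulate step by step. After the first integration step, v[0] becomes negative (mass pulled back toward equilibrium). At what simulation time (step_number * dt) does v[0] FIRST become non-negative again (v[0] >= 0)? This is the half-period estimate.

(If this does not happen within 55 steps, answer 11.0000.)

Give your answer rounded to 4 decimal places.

Answer: 5.4000

Derivation:
Step 0: x=[7.1000] v=[0.0000]
Step 1: x=[7.0510] v=[-0.2448]
Step 2: x=[6.9538] v=[-0.4861]
Step 3: x=[6.8097] v=[-0.7204]
Step 4: x=[6.6208] v=[-0.9443]
Step 5: x=[6.3899] v=[-1.1546]
Step 6: x=[6.1202] v=[-1.3483]
Step 7: x=[5.8157] v=[-1.5226]
Step 8: x=[5.4807] v=[-1.6749]
Step 9: x=[5.1201] v=[-1.8031]
Step 10: x=[4.7390] v=[-1.9053]
Step 11: x=[4.3430] v=[-1.9801]
Step 12: x=[3.9377] v=[-2.0264]
Step 13: x=[3.5290] v=[-2.0435]
Step 14: x=[3.1228] v=[-2.0312]
Step 15: x=[2.7249] v=[-1.9896]
Step 16: x=[2.3410] v=[-1.9194]
Step 17: x=[1.9767] v=[-1.8216]
Step 18: x=[1.6372] v=[-1.6975]
Step 19: x=[1.3274] v=[-1.5490]
Step 20: x=[1.0518] v=[-1.3782]
Step 21: x=[0.8143] v=[-1.1875]
Step 22: x=[0.6184] v=[-0.9797]
Step 23: x=[0.4668] v=[-0.7578]
Step 24: x=[0.3618] v=[-0.5250]
Step 25: x=[0.3049] v=[-0.2846]
Step 26: x=[0.2969] v=[-0.0402]
Step 27: x=[0.3379] v=[0.2048]
First v>=0 after going negative at step 27, time=5.4000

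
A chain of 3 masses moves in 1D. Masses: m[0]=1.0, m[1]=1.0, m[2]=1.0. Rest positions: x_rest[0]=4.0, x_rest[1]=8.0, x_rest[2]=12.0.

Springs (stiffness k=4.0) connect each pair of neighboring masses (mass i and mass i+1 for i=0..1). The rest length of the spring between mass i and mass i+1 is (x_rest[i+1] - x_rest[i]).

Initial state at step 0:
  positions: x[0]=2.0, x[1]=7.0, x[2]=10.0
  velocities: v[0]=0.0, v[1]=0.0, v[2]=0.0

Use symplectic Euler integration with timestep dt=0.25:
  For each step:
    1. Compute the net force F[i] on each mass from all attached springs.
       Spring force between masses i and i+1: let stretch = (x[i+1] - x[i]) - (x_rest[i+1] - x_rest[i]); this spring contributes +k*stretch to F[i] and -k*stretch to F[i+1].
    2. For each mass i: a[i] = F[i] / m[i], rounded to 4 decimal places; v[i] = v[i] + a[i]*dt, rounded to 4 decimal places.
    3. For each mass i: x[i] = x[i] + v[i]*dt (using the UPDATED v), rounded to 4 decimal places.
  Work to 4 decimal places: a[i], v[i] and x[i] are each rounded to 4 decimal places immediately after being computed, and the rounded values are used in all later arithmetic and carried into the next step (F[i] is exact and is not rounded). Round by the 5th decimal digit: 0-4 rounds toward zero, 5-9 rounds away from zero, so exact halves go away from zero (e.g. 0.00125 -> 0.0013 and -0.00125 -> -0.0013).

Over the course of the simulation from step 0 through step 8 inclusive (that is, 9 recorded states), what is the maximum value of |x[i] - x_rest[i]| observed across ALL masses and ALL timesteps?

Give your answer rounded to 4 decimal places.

Step 0: x=[2.0000 7.0000 10.0000] v=[0.0000 0.0000 0.0000]
Step 1: x=[2.2500 6.5000 10.2500] v=[1.0000 -2.0000 1.0000]
Step 2: x=[2.5625 5.8750 10.5625] v=[1.2500 -2.5000 1.2500]
Step 3: x=[2.7031 5.5938 10.7031] v=[0.5625 -1.1250 0.5625]
Step 4: x=[2.5664 5.8672 10.5664] v=[-0.5468 1.0936 -0.5468]
Step 5: x=[2.2549 6.4902 10.2549] v=[-1.2460 2.4920 -1.2460]
Step 6: x=[2.0022 6.9956 10.0022] v=[-1.0107 2.0214 -1.0107]
Step 7: x=[1.9979 7.0043 9.9979] v=[-0.0173 0.0346 -0.0173]
Step 8: x=[2.2452 6.5098 10.2452] v=[0.9891 -1.9782 0.9891]
Max displacement = 2.4062

Answer: 2.4062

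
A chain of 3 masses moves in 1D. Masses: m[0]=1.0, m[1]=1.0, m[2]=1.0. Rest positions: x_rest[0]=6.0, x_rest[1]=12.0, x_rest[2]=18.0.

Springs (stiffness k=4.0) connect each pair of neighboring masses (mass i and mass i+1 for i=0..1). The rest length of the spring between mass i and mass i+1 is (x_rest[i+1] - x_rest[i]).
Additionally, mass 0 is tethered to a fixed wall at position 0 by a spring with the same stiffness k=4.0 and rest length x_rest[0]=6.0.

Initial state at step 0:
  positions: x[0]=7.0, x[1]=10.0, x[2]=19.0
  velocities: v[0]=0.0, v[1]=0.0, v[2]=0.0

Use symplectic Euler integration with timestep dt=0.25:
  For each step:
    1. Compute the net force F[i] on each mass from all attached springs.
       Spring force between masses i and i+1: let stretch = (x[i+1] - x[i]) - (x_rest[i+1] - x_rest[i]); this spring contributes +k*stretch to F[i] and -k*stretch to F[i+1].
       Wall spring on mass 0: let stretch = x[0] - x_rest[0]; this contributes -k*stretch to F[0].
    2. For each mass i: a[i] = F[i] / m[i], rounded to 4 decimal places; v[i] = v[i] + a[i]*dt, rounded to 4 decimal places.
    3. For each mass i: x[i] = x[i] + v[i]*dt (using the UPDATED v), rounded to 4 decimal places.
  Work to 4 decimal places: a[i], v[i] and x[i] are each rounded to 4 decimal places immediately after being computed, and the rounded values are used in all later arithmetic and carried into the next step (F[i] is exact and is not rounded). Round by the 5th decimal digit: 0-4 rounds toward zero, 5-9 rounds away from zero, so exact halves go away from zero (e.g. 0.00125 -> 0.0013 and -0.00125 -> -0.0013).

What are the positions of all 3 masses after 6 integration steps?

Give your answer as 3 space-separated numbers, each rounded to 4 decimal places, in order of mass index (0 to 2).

Answer: 7.7657 10.1570 18.6728

Derivation:
Step 0: x=[7.0000 10.0000 19.0000] v=[0.0000 0.0000 0.0000]
Step 1: x=[6.0000 11.5000 18.2500] v=[-4.0000 6.0000 -3.0000]
Step 2: x=[4.8750 13.3125 17.3125] v=[-4.5000 7.2500 -3.7500]
Step 3: x=[4.6406 14.0156 16.8750] v=[-0.9375 2.8125 -1.7500]
Step 4: x=[5.5898 13.0898 17.2227] v=[3.7969 -3.7031 1.3906]
Step 5: x=[7.0166 11.3223 18.0371] v=[5.7071 -7.0702 3.2577]
Step 6: x=[7.7657 10.1570 18.6728] v=[2.9962 -4.6611 2.5429]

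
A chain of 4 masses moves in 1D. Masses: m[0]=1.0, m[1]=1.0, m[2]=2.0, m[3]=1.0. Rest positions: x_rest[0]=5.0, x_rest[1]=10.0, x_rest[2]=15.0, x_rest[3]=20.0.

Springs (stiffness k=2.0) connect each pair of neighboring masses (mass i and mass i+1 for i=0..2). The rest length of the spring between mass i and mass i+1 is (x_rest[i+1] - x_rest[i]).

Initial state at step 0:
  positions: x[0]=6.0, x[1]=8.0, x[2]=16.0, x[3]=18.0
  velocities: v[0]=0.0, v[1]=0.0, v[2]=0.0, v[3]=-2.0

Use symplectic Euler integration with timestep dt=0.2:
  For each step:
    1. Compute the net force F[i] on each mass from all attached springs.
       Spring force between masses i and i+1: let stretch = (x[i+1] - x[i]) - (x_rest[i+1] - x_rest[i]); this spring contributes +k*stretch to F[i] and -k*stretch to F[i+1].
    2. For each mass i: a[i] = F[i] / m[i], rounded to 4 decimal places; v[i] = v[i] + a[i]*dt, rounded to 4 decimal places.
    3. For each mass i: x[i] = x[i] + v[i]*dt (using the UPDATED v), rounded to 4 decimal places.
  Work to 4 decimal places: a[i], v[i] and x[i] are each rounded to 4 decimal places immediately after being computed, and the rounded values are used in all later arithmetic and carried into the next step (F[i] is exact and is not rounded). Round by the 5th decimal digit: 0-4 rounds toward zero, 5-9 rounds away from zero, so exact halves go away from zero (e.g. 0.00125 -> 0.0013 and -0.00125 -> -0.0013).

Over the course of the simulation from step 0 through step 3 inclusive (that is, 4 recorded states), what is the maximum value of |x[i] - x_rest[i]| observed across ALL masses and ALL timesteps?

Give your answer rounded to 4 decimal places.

Answer: 2.1600

Derivation:
Step 0: x=[6.0000 8.0000 16.0000 18.0000] v=[0.0000 0.0000 0.0000 -2.0000]
Step 1: x=[5.7600 8.4800 15.7600 17.8400] v=[-1.2000 2.4000 -1.2000 -0.8000]
Step 2: x=[5.3376 9.3248 15.3120 17.9136] v=[-2.1120 4.2240 -2.2400 0.3680]
Step 3: x=[4.8342 10.3296 14.7286 18.1791] v=[-2.5171 5.0240 -2.9171 1.3274]
Max displacement = 2.1600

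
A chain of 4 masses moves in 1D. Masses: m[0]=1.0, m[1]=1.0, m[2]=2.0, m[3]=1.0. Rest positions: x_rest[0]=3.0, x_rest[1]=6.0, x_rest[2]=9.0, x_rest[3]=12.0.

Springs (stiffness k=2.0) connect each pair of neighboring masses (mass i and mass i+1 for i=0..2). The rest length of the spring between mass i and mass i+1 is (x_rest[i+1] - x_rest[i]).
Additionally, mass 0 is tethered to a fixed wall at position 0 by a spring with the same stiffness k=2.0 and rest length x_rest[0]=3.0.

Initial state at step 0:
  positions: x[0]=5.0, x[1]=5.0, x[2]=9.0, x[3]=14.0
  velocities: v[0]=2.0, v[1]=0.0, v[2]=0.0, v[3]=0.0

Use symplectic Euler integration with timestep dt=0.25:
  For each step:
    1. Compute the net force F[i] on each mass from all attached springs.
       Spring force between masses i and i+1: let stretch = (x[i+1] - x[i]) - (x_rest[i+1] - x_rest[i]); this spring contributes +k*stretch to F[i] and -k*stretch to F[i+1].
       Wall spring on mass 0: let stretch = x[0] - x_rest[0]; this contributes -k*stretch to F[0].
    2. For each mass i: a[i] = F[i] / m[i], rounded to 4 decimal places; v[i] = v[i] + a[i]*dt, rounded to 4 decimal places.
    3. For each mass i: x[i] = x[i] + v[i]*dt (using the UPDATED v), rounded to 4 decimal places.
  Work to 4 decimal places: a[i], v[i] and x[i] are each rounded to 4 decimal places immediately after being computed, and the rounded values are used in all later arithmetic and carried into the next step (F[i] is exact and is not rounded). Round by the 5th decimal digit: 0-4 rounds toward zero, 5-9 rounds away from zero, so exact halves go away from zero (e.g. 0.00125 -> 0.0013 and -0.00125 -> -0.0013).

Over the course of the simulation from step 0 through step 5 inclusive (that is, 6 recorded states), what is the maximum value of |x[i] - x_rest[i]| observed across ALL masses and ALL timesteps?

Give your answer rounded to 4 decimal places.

Answer: 2.2556

Derivation:
Step 0: x=[5.0000 5.0000 9.0000 14.0000] v=[2.0000 0.0000 0.0000 0.0000]
Step 1: x=[4.8750 5.5000 9.0625 13.7500] v=[-0.5000 2.0000 0.2500 -1.0000]
Step 2: x=[4.2188 6.3672 9.1953 13.2891] v=[-2.6250 3.4688 0.5313 -1.8438]
Step 3: x=[3.3038 7.3194 9.4072 12.6914] v=[-3.6602 3.8087 0.8477 -2.3907]
Step 4: x=[2.4777 8.0306 9.6939 12.0582] v=[-3.3043 2.8448 1.1468 -2.5328]
Step 5: x=[2.0360 8.2556 10.0244 11.5045] v=[-1.7667 0.9000 1.3221 -2.2150]
Max displacement = 2.2556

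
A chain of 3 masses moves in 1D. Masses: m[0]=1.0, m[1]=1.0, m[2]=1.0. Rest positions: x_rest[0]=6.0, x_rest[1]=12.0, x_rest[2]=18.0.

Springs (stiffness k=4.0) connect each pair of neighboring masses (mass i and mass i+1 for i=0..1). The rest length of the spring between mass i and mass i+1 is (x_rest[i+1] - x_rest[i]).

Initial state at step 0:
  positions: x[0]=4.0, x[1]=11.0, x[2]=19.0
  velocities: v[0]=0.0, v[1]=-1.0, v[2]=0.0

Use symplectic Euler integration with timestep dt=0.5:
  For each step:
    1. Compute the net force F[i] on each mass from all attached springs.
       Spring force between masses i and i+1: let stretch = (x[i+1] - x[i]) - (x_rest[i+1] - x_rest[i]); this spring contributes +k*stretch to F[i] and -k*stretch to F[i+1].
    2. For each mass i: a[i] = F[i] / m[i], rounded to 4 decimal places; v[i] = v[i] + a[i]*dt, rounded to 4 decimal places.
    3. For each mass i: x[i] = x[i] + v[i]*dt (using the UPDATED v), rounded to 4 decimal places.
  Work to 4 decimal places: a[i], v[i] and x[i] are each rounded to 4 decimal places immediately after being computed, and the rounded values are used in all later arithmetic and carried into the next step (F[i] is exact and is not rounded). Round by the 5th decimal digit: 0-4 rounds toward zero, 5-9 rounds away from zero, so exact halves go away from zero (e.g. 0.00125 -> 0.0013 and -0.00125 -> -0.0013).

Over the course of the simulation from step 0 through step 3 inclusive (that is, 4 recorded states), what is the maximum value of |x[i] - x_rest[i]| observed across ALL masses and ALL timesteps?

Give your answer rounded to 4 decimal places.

Step 0: x=[4.0000 11.0000 19.0000] v=[0.0000 -1.0000 0.0000]
Step 1: x=[5.0000 11.5000 17.0000] v=[2.0000 1.0000 -4.0000]
Step 2: x=[6.5000 11.0000 15.5000] v=[3.0000 -1.0000 -3.0000]
Step 3: x=[6.5000 10.5000 15.5000] v=[0.0000 -1.0000 0.0000]
Max displacement = 2.5000

Answer: 2.5000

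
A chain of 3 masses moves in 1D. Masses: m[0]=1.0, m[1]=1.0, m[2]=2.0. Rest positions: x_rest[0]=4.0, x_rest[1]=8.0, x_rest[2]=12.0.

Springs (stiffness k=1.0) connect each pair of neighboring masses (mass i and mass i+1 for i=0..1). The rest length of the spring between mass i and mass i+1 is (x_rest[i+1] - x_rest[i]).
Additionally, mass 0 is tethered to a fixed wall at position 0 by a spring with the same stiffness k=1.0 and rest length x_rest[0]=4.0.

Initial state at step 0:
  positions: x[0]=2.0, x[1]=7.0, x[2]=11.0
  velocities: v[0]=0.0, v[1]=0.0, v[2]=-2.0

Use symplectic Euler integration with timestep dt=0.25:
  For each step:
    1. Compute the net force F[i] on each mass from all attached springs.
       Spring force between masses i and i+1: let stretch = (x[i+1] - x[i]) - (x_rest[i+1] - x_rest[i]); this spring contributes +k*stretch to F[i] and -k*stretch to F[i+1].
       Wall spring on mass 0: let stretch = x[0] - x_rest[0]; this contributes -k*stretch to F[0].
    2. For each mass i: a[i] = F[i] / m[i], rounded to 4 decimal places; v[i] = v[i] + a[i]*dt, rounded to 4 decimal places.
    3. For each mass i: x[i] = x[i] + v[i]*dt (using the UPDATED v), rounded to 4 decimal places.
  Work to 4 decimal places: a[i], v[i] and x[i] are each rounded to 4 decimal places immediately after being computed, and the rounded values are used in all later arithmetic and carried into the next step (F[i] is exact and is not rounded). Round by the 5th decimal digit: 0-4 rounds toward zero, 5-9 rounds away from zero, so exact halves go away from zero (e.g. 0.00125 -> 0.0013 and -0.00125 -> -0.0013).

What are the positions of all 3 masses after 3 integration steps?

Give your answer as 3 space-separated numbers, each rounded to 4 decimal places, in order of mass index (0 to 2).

Answer: 2.9910 6.5983 9.5520

Derivation:
Step 0: x=[2.0000 7.0000 11.0000] v=[0.0000 0.0000 -2.0000]
Step 1: x=[2.1875 6.9375 10.5000] v=[0.7500 -0.2500 -2.0000]
Step 2: x=[2.5352 6.8008 10.0137] v=[1.3906 -0.5469 -1.9453]
Step 3: x=[2.9910 6.5983 9.5520] v=[1.8232 -0.8101 -1.8469]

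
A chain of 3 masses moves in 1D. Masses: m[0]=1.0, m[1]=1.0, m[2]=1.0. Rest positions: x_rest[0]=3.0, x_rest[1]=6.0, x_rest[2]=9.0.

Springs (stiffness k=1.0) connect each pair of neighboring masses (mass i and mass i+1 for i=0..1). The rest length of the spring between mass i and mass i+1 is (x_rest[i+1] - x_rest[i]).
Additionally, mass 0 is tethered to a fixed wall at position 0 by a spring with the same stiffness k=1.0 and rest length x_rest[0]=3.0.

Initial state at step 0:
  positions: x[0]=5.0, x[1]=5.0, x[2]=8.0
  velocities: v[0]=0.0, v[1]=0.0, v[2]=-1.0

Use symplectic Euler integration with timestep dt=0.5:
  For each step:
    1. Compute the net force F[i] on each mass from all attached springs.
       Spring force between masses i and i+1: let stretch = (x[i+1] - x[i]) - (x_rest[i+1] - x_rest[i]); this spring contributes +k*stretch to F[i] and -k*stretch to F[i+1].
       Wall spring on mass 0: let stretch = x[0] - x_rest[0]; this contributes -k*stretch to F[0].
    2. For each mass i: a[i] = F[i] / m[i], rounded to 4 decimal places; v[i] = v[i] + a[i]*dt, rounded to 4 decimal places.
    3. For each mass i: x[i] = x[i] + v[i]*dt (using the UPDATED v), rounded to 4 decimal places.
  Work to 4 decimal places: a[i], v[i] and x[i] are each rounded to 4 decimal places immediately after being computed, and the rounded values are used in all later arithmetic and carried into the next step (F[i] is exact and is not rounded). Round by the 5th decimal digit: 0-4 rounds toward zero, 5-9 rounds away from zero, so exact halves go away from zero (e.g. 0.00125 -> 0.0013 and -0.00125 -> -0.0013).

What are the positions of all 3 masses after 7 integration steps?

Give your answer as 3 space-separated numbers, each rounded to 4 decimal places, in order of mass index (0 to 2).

Step 0: x=[5.0000 5.0000 8.0000] v=[0.0000 0.0000 -1.0000]
Step 1: x=[3.7500 5.7500 7.5000] v=[-2.5000 1.5000 -1.0000]
Step 2: x=[2.0625 6.4375 7.3125] v=[-3.3750 1.3750 -0.3750]
Step 3: x=[0.9531 6.2500 7.6563] v=[-2.2188 -0.3750 0.6875]
Step 4: x=[0.9297 5.0899 8.3985] v=[-0.0469 -2.3203 1.4844]
Step 5: x=[1.7139 3.7169 9.0636] v=[1.5684 -2.7461 1.3301]
Step 6: x=[2.5704 3.1798 9.1420] v=[1.7130 -1.0743 0.1568]
Step 7: x=[2.9367 3.9809 8.4799] v=[0.7325 1.6021 -1.3243]

Answer: 2.9367 3.9809 8.4799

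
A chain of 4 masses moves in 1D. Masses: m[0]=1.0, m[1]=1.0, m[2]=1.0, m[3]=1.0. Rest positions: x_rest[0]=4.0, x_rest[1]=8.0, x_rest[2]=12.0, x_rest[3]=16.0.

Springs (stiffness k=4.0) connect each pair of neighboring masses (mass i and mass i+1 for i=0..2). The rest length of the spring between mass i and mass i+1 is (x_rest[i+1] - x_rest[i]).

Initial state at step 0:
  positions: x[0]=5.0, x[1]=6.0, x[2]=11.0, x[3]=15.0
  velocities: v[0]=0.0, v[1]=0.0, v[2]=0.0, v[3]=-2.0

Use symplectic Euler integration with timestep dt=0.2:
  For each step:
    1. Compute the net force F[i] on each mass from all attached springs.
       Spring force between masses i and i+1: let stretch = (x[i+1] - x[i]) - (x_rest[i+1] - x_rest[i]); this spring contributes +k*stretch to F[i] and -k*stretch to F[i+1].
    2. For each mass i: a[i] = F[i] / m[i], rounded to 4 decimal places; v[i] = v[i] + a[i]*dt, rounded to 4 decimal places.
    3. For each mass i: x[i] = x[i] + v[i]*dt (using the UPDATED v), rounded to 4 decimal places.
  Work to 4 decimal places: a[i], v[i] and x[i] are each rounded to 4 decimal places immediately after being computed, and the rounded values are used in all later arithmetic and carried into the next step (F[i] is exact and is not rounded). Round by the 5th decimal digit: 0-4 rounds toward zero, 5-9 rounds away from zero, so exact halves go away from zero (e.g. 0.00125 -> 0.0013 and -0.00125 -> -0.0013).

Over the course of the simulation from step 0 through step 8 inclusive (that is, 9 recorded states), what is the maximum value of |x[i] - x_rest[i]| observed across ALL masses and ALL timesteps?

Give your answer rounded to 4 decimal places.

Answer: 2.7637

Derivation:
Step 0: x=[5.0000 6.0000 11.0000 15.0000] v=[0.0000 0.0000 0.0000 -2.0000]
Step 1: x=[4.5200 6.6400 10.8400 14.6000] v=[-2.4000 3.2000 -0.8000 -2.0000]
Step 2: x=[3.7392 7.6128 10.6096 14.2384] v=[-3.9040 4.8640 -1.1520 -1.8080]
Step 3: x=[2.9382 8.4453 10.4803 13.9362] v=[-4.0051 4.1626 -0.6464 -1.5110]
Step 4: x=[2.3783 8.7223 10.5784 13.7211] v=[-2.7994 1.3849 0.4903 -1.0757]
Step 5: x=[2.1935 8.2812 10.8823 13.6431] v=[-0.9242 -2.2054 1.5196 -0.3899]
Step 6: x=[2.3427 7.2823 11.2118 13.7634] v=[0.7460 -4.9947 1.6474 0.6015]
Step 7: x=[2.6422 6.1217 11.3208 14.1154] v=[1.4977 -5.8028 0.5451 1.7602]
Step 8: x=[2.8585 5.2363 11.0451 14.6603] v=[1.0813 -4.4271 -1.3785 2.7245]
Max displacement = 2.7637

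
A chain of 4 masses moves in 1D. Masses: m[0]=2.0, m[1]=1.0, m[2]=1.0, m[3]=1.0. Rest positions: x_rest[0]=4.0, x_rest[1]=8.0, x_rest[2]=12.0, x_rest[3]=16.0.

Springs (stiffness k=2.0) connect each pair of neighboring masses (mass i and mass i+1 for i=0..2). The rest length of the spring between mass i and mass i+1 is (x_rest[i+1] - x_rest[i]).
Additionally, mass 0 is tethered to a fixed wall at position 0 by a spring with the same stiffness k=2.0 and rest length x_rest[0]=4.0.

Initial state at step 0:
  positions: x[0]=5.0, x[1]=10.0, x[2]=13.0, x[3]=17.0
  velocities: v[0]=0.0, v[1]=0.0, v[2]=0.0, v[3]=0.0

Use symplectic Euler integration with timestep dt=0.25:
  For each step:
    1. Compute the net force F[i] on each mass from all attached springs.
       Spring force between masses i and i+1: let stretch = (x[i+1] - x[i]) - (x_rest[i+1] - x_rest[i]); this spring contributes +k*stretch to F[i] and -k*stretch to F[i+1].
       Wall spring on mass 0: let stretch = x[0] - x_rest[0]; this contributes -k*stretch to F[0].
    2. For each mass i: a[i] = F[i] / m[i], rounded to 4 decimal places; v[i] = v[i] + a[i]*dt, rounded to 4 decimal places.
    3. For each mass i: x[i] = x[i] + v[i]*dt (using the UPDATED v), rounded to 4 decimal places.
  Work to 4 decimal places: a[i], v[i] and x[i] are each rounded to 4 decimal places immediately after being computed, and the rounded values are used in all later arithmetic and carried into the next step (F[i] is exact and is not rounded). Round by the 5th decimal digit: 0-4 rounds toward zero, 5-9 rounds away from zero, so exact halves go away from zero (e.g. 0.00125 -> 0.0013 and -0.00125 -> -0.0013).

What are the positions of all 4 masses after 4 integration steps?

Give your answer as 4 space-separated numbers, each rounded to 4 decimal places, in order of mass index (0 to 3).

Step 0: x=[5.0000 10.0000 13.0000 17.0000] v=[0.0000 0.0000 0.0000 0.0000]
Step 1: x=[5.0000 9.7500 13.1250 17.0000] v=[0.0000 -1.0000 0.5000 0.0000]
Step 2: x=[4.9844 9.3281 13.3125 17.0156] v=[-0.0625 -1.6875 0.7500 0.0625]
Step 3: x=[4.9287 8.8613 13.4649 17.0684] v=[-0.2227 -1.8672 0.6094 0.2110]
Step 4: x=[4.8108 8.4784 13.4923 17.1707] v=[-0.4717 -1.5317 0.1094 0.4093]

Answer: 4.8108 8.4784 13.4923 17.1707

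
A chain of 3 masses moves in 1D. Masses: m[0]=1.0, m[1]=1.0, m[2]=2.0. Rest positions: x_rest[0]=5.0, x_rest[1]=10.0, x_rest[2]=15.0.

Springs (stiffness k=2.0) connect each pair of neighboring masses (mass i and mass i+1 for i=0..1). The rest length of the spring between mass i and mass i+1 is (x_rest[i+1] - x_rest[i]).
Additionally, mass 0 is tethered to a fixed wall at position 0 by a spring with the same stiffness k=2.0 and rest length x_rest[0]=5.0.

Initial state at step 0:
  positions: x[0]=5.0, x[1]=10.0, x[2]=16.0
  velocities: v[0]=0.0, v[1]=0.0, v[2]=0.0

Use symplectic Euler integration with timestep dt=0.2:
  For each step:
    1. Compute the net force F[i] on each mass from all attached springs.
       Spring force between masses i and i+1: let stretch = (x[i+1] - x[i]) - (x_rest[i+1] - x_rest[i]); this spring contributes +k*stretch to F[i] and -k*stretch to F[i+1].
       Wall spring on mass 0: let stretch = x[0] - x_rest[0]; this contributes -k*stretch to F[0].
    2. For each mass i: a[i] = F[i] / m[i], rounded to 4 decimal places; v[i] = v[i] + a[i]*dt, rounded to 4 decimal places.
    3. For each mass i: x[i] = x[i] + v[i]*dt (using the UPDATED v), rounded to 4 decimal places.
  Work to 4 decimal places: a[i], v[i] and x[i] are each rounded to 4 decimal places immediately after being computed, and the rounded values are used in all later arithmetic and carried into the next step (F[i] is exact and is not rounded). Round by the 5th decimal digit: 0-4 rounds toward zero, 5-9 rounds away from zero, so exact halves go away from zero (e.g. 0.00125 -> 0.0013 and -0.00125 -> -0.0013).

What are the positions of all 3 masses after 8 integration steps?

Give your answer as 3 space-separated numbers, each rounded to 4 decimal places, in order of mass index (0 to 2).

Answer: 5.5547 10.7701 15.2582

Derivation:
Step 0: x=[5.0000 10.0000 16.0000] v=[0.0000 0.0000 0.0000]
Step 1: x=[5.0000 10.0800 15.9600] v=[0.0000 0.4000 -0.2000]
Step 2: x=[5.0064 10.2240 15.8848] v=[0.0320 0.7200 -0.3760]
Step 3: x=[5.0297 10.4035 15.7832] v=[0.1165 0.8973 -0.5082]
Step 4: x=[5.0805 10.5834 15.6664] v=[0.2541 0.8997 -0.5841]
Step 5: x=[5.1651 10.7297 15.5463] v=[0.4231 0.7317 -0.6007]
Step 6: x=[5.2817 10.8162 15.4335] v=[0.5829 0.4325 -0.5640]
Step 7: x=[5.4185 10.8293 15.3360] v=[0.6840 0.0656 -0.4875]
Step 8: x=[5.5547 10.7701 15.2582] v=[0.6809 -0.2960 -0.3888]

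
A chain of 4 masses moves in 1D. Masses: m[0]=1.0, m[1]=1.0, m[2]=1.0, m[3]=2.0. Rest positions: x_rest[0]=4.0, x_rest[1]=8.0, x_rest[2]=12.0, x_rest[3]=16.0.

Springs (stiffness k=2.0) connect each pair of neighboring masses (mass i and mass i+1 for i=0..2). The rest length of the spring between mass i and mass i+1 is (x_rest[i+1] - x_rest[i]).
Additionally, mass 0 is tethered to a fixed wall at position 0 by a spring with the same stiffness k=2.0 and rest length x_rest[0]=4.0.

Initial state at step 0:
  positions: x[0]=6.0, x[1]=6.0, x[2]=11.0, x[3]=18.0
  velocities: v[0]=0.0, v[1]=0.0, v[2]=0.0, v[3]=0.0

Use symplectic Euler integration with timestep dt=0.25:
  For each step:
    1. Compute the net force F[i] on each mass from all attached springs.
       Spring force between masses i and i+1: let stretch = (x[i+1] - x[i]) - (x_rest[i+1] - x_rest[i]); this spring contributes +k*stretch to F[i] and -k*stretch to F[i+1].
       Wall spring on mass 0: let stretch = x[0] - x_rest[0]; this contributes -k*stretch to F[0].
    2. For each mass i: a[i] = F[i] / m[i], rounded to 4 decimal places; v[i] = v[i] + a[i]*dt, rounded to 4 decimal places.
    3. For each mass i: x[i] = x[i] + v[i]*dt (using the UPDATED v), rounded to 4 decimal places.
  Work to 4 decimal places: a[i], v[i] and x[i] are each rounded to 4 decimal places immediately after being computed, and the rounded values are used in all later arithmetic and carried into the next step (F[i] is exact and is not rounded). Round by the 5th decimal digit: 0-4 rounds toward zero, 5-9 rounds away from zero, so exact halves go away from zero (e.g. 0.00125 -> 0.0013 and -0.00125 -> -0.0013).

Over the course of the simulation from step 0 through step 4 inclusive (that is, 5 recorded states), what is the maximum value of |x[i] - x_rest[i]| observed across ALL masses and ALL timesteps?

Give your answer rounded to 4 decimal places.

Step 0: x=[6.0000 6.0000 11.0000 18.0000] v=[0.0000 0.0000 0.0000 0.0000]
Step 1: x=[5.2500 6.6250 11.2500 17.8125] v=[-3.0000 2.5000 1.0000 -0.7500]
Step 2: x=[4.0156 7.6563 11.7422 17.4649] v=[-4.9375 4.1250 1.9688 -1.3906]
Step 3: x=[2.7344 8.7432 12.4390 17.0096] v=[-5.1250 4.3476 2.7872 -1.8213]
Step 4: x=[1.8625 9.5410 13.2452 16.5186] v=[-3.4878 3.1911 3.2246 -1.9640]
Max displacement = 2.1375

Answer: 2.1375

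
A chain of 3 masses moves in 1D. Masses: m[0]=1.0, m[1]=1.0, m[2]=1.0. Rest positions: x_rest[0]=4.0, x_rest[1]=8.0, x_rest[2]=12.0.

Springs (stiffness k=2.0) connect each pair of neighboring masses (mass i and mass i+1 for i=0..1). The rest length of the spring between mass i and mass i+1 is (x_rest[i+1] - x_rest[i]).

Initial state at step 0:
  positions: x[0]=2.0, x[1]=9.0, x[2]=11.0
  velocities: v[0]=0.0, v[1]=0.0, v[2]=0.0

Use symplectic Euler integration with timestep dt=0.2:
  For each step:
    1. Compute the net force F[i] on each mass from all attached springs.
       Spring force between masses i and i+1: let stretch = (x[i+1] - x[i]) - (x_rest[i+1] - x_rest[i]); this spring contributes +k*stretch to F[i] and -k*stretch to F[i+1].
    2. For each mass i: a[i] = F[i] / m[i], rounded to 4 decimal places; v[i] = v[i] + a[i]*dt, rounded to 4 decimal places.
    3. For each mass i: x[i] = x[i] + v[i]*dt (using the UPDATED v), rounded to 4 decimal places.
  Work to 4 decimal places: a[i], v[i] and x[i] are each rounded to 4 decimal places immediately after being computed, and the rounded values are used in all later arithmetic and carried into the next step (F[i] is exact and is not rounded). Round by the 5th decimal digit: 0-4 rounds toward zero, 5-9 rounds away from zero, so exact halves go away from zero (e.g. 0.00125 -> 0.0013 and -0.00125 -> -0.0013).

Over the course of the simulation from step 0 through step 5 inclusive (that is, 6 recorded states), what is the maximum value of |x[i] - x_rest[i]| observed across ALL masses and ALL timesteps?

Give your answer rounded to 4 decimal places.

Answer: 2.2366

Derivation:
Step 0: x=[2.0000 9.0000 11.0000] v=[0.0000 0.0000 0.0000]
Step 1: x=[2.2400 8.6000 11.1600] v=[1.2000 -2.0000 0.8000]
Step 2: x=[2.6688 7.8960 11.4352] v=[2.1440 -3.5200 1.3760]
Step 3: x=[3.1958 7.0570 11.7473] v=[2.6349 -4.1952 1.5603]
Step 4: x=[3.7117 6.2843 12.0041] v=[2.5794 -3.8636 1.2842]
Step 5: x=[4.1134 5.7634 12.1234] v=[2.0084 -2.6047 0.5963]
Max displacement = 2.2366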